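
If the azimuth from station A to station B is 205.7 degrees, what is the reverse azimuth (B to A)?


back azimuth = (205.7 + 180) mod 360 = 25.7 degrees

25.7 degrees


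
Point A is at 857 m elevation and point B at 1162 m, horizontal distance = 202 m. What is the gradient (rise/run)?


gradient = (1162 - 857) / 202 = 305 / 202 = 1.5099

1.5099


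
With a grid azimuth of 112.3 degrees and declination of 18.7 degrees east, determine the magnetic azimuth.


magnetic azimuth = grid azimuth - declination (east +ve)
mag_az = 112.3 - 18.7 = 93.6 degrees

93.6 degrees


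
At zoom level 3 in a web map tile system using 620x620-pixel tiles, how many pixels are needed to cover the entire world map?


tiles per axis = 2^3 = 8
total tiles = 8^2 = 64
pixels per axis = 8 * 620 = 4960
total pixels = 4960^2 = 24601600

24601600 pixels


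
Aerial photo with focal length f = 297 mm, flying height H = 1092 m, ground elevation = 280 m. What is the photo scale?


scale = f / (H - h) = 297 mm / 812 m = 297 / 812000 = 1:2734

1:2734


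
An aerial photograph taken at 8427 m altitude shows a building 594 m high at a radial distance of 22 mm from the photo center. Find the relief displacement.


d = h * r / H = 594 * 22 / 8427 = 1.55 mm

1.55 mm


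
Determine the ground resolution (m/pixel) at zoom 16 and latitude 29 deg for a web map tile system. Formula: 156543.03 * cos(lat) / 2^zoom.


res = 156543.03 * cos(29) / 2^16 = 156543.03 * 0.87461971 / 65536 = 2.09 m/pixel

2.09 m/pixel


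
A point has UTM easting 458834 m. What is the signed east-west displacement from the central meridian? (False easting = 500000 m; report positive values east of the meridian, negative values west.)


displacement = 458834 - 500000 = -41166 m

-41166 m


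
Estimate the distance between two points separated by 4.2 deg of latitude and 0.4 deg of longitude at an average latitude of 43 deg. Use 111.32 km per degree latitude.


dlat_km = 4.2 * 111.32 = 467.544
dlon_km = 0.4 * 111.32 * cos(43) ≈ 32.566
dist = sqrt(467.544^2 + 32.566^2) ≈ 468.7 km

468.7 km


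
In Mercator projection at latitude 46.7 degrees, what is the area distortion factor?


area_distortion = 1/cos^2(46.7) = 2.126

2.126


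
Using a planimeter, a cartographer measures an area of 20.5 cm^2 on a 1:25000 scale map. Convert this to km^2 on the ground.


ground_area = 20.5 * (25000/100)^2 = 1281250.0 m^2 = 1.28125 km^2 ≈ 1.281 km^2

1.281 km^2


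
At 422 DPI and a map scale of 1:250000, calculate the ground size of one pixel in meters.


pixel_cm = 2.54 / 422 ≈ 0.006019 cm
ground = pixel_cm * 250000 / 100 = 2.54 * 250000 / (422 * 100) = 635000 / 42200 ≈ 15.05 m

15.05 m


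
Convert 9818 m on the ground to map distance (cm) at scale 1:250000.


map_cm = 9818 * 100 / 250000 = 3.9272 cm ≈ 3.93 cm

3.93 cm


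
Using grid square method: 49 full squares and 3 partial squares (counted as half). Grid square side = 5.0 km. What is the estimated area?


effective squares = 49 + 3 * 0.5 = 50.5
area = 50.5 * 25.0 = 1262.5 km^2

1262.5 km^2


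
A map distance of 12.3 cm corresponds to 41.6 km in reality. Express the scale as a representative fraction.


ground = 41.6 km = 4160000 cm; RF denominator = ground / map = 4160000 / 12.3 ≈ 338211; RF = 1:338211

1:338211


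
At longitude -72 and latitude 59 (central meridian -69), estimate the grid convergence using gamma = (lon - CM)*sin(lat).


gamma = (-72 - -69) * sin(59) = -3 * 0.857167 = -2.572 degrees

-2.572 degrees


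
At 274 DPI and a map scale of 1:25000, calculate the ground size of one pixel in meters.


pixel_cm = 2.54 / 274 ≈ 0.00927 cm
ground = pixel_cm * 25000 / 100 = 2.54 * 25000 / (274 * 100) = 63500 / 27400 ≈ 2.32 m

2.32 m


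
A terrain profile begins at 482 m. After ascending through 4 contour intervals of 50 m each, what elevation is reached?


elevation = 482 + 4 * 50 = 682 m

682 m


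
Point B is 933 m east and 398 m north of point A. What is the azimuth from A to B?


az = atan2(933, 398) = 66.9 deg
adjusted to 0-360: 66.9 degrees

66.9 degrees


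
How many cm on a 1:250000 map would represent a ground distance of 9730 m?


map_cm = 9730 * 100 / 250000 = 3.892 cm ≈ 3.89 cm

3.89 cm


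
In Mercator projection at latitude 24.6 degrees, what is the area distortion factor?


area_distortion = 1/cos^2(24.6) = 1.21

1.21


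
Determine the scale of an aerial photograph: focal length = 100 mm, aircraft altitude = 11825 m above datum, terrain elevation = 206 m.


scale = f / (H - h) = 100 mm / 11619 m = 100 / 11619000 = 1:116190

1:116190


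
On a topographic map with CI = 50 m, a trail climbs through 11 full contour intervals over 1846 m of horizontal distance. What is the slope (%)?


elevation change = 11 * 50 = 550 m
slope = 550 / 1846 * 100 = 29.8%

29.8%


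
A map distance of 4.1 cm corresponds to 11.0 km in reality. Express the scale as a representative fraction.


ground = 11.0 km = 1100000 cm; RF denominator = ground / map = 1100000 / 4.1 ≈ 268293; RF = 1:268293

1:268293


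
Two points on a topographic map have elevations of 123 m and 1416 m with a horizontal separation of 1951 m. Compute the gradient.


gradient = (1416 - 123) / 1951 = 1293 / 1951 = 0.6627

0.6627


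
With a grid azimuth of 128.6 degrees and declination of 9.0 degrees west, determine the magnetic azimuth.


magnetic azimuth = grid azimuth - declination (east +ve)
mag_az = 128.6 - -9.0 = 137.6 degrees

137.6 degrees


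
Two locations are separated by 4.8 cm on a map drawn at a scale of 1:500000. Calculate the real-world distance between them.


ground = 4.8 cm * 500000 / 100 = 24000.0 m = 24.0 km

24.0 km


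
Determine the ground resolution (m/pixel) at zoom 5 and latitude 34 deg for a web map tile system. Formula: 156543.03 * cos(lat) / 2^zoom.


res = 156543.03 * cos(34) / 2^5 = 156543.03 * 0.82903757 / 32 = 4055.63 m/pixel

4055.63 m/pixel


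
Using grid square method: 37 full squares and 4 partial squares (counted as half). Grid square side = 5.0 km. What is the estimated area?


effective squares = 37 + 4 * 0.5 = 39.0
area = 39.0 * 25.0 = 975.0 km^2

975.0 km^2


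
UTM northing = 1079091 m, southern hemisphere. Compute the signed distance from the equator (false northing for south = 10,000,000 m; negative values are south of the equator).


For southern: actual = 1079091 - 10000000 = -8920909 m

-8920909 m


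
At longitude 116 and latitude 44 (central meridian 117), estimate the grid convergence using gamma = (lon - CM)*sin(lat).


gamma = (116 - 117) * sin(44) = -1 * 0.694658 = -0.695 degrees

-0.695 degrees


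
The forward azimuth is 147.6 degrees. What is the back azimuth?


back azimuth = (147.6 + 180) mod 360 = 327.6 degrees

327.6 degrees


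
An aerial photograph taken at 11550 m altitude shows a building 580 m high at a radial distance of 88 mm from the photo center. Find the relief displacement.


d = h * r / H = 580 * 88 / 11550 = 4.42 mm

4.42 mm


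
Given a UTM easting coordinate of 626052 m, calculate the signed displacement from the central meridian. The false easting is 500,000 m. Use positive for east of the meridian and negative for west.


displacement = 626052 - 500000 = 126052 m

126052 m


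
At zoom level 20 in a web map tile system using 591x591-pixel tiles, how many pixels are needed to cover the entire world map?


tiles per axis = 2^20 = 1048576
total tiles = 1048576^2 = 1099511627776
pixels per axis = 1048576 * 591 = 619708416
total pixels = 619708416^2 = 384038520861229056

384038520861229056 pixels


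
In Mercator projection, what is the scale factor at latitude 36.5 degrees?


SF = 1 / cos(36.5) = 1 / 0.803857 = 1.244

1.244


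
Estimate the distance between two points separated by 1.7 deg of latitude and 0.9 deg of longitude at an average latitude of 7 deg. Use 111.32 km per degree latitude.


dlat_km = 1.7 * 111.32 = 189.244
dlon_km = 0.9 * 111.32 * cos(7) ≈ 99.441
dist = sqrt(189.244^2 + 99.441^2) ≈ 213.8 km

213.8 km


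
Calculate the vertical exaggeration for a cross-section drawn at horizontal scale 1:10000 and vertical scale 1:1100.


VE = horizontal_scale / vertical_scale = 10000 / 1100 ≈ 9.1

9.1x


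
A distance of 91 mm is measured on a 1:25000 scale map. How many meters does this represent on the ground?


ground = 91 mm * 25000 / 1000 = 2275.0 m

2275.0 m


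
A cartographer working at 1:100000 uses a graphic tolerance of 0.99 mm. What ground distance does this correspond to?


ground = 0.99 mm * 100000 / 1000 = 99.0 m

99.0 m


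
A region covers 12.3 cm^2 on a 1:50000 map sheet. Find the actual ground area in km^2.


ground_area = 12.3 * (50000/100)^2 = 3075000.0 m^2 = 3.075 km^2

3.075 km^2


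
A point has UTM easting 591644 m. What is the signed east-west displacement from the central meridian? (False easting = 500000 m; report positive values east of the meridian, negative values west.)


displacement = 591644 - 500000 = 91644 m

91644 m


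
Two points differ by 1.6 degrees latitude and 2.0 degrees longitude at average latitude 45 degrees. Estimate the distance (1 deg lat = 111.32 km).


dlat_km = 1.6 * 111.32 = 178.112
dlon_km = 2.0 * 111.32 * cos(45) ≈ 157.43
dist = sqrt(178.112^2 + 157.43^2) ≈ 237.7 km

237.7 km


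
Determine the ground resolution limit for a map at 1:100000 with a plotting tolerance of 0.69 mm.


ground = 0.69 mm * 100000 / 1000 = 69.0 m

69.0 m


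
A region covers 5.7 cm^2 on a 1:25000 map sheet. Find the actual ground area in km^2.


ground_area = 5.7 * (25000/100)^2 = 356250.0 m^2 = 0.35625 km^2 ≈ 0.356 km^2

0.356 km^2


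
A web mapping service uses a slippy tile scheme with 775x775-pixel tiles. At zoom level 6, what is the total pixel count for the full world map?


tiles per axis = 2^6 = 64
total tiles = 64^2 = 4096
pixels per axis = 64 * 775 = 49600
total pixels = 49600^2 = 2460160000

2460160000 pixels


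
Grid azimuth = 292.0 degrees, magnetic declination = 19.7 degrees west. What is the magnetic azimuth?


magnetic azimuth = grid azimuth - declination (east +ve)
mag_az = 292.0 - -19.7 = 311.7 degrees

311.7 degrees


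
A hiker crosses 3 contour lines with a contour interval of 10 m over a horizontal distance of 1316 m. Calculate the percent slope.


elevation change = 3 * 10 = 30 m
slope = 30 / 1316 * 100 = 2.3%

2.3%


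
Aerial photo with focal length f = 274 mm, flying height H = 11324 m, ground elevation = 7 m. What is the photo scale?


scale = f / (H - h) = 274 mm / 11317 m = 274 / 11317000 = 1:41303

1:41303


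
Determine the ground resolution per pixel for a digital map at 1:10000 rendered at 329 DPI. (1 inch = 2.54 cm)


pixel_cm = 2.54 / 329 ≈ 0.00772 cm
ground = pixel_cm * 10000 / 100 = 2.54 * 10000 / (329 * 100) = 25400 / 32900 ≈ 0.77 m

0.77 m


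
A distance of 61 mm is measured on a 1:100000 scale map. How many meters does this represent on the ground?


ground = 61 mm * 100000 / 1000 = 6100.0 m

6100.0 m


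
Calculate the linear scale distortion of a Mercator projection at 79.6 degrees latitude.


SF = 1 / cos(79.6) = 1 / 0.180519 = 5.54

5.54


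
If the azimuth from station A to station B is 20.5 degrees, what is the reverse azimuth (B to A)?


back azimuth = (20.5 + 180) mod 360 = 200.5 degrees

200.5 degrees


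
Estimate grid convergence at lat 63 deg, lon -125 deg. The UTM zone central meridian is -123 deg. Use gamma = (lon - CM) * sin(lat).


gamma = (-125 - -123) * sin(63) = -2 * 0.891007 = -1.782 degrees

-1.782 degrees


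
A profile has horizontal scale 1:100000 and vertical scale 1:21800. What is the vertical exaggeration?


VE = horizontal_scale / vertical_scale = 100000 / 21800 ≈ 4.6

4.6x


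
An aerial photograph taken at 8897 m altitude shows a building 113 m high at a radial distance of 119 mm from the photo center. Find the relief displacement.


d = h * r / H = 113 * 119 / 8897 = 1.51 mm

1.51 mm


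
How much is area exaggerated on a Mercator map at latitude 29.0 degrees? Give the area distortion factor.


area_distortion = 1/cos^2(29.0) = 1.307

1.307


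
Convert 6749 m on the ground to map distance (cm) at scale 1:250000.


map_cm = 6749 * 100 / 250000 = 2.6996 cm ≈ 2.7 cm

2.7 cm


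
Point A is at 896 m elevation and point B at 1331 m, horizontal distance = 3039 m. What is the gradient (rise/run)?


gradient = (1331 - 896) / 3039 = 435 / 3039 = 0.1431

0.1431


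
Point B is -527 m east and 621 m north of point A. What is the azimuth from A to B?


az = atan2(-527, 621) = -40.3 deg
adjusted to 0-360: 319.7 degrees

319.7 degrees


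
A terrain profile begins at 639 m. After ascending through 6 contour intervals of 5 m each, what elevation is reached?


elevation = 639 + 6 * 5 = 669 m

669 m


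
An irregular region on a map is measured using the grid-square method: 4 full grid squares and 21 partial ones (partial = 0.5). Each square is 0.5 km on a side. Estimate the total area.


effective squares = 4 + 21 * 0.5 = 14.5
area = 14.5 * 0.25 = 3.625 km^2

3.625 km^2


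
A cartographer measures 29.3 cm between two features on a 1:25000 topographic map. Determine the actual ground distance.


ground = 29.3 cm * 25000 / 100 = 7325.0 m = 7.325 km

7.325 km


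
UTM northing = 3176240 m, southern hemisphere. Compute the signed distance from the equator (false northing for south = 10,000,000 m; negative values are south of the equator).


For southern: actual = 3176240 - 10000000 = -6823760 m

-6823760 m


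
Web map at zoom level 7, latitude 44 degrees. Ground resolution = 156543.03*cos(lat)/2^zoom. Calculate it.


res = 156543.03 * cos(44) / 2^7 = 156543.03 * 0.7193398 / 128 = 879.75 m/pixel

879.75 m/pixel


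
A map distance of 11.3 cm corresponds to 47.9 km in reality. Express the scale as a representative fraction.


ground = 47.9 km = 4790000 cm; RF denominator = ground / map = 4790000 / 11.3 ≈ 423894; RF = 1:423894

1:423894


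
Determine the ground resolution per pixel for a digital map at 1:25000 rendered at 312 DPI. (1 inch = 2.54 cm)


pixel_cm = 2.54 / 312 ≈ 0.008141 cm
ground = pixel_cm * 25000 / 100 = 2.54 * 25000 / (312 * 100) = 63500 / 31200 ≈ 2.04 m

2.04 m


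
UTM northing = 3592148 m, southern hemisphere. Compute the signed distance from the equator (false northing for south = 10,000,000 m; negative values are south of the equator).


For southern: actual = 3592148 - 10000000 = -6407852 m

-6407852 m


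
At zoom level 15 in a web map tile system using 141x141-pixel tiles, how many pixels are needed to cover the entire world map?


tiles per axis = 2^15 = 32768
total tiles = 32768^2 = 1073741824
pixels per axis = 32768 * 141 = 4620288
total pixels = 4620288^2 = 21347061202944

21347061202944 pixels


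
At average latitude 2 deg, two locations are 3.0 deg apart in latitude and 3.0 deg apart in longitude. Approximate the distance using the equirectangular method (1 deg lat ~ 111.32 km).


dlat_km = 3.0 * 111.32 = 333.96
dlon_km = 3.0 * 111.32 * cos(2) ≈ 333.757
dist = sqrt(333.96^2 + 333.757^2) ≈ 472.1 km

472.1 km


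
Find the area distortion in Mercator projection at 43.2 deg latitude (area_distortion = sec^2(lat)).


area_distortion = 1/cos^2(43.2) = 1.882

1.882


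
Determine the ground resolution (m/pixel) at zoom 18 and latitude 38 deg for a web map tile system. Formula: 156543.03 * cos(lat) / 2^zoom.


res = 156543.03 * cos(38) / 2^18 = 156543.03 * 0.78801075 / 262144 = 0.47 m/pixel

0.47 m/pixel


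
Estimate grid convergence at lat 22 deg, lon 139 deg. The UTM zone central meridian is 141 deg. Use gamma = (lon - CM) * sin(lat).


gamma = (139 - 141) * sin(22) = -2 * 0.374607 = -0.749 degrees

-0.749 degrees


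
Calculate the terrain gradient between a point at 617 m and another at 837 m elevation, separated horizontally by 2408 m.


gradient = (837 - 617) / 2408 = 220 / 2408 = 0.0914

0.0914


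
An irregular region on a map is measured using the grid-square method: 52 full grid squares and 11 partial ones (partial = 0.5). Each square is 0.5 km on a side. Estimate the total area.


effective squares = 52 + 11 * 0.5 = 57.5
area = 57.5 * 0.25 = 14.375 km^2

14.375 km^2


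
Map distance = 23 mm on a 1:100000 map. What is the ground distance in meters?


ground = 23 mm * 100000 / 1000 = 2300.0 m

2300.0 m


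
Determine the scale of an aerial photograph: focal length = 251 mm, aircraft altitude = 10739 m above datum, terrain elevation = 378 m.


scale = f / (H - h) = 251 mm / 10361 m = 251 / 10361000 = 1:41279

1:41279


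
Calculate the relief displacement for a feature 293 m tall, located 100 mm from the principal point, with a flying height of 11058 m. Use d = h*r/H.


d = h * r / H = 293 * 100 / 11058 = 2.65 mm

2.65 mm


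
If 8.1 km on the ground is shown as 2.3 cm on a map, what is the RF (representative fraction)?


ground = 8.1 km = 810000 cm; RF denominator = ground / map = 810000 / 2.3 ≈ 352174; RF = 1:352174

1:352174


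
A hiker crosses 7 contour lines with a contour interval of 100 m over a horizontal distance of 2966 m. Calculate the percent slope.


elevation change = 7 * 100 = 700 m
slope = 700 / 2966 * 100 = 23.6%

23.6%


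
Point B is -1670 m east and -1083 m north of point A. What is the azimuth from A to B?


az = atan2(-1670, -1083) = -123.0 deg
adjusted to 0-360: 237.0 degrees

237.0 degrees


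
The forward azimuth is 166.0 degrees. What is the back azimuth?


back azimuth = (166.0 + 180) mod 360 = 346.0 degrees

346.0 degrees


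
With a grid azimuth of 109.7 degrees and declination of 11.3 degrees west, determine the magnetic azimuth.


magnetic azimuth = grid azimuth - declination (east +ve)
mag_az = 109.7 - -11.3 = 121.0 degrees

121.0 degrees


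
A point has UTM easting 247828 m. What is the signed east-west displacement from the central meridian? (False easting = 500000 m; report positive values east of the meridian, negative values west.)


displacement = 247828 - 500000 = -252172 m

-252172 m


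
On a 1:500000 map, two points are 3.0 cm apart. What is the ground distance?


ground = 3.0 cm * 500000 / 100 = 15000.0 m = 15.0 km

15.0 km


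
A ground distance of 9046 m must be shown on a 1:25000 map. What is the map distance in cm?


map_cm = 9046 * 100 / 25000 = 36.184 cm ≈ 36.18 cm

36.18 cm


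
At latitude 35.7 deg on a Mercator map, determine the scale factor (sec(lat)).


SF = 1 / cos(35.7) = 1 / 0.812084 = 1.231

1.231


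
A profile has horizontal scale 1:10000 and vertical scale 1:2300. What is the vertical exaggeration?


VE = horizontal_scale / vertical_scale = 10000 / 2300 ≈ 4.3

4.3x


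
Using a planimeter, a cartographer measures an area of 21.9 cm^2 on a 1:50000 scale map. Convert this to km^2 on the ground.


ground_area = 21.9 * (50000/100)^2 = 5475000.0 m^2 = 5.475 km^2

5.475 km^2


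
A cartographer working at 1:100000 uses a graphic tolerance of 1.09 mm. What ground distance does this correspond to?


ground = 1.09 mm * 100000 / 1000 = 109.0 m

109.0 m


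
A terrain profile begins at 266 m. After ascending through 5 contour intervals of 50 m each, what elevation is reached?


elevation = 266 + 5 * 50 = 516 m

516 m


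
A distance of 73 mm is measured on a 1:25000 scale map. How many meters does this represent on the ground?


ground = 73 mm * 25000 / 1000 = 1825.0 m

1825.0 m


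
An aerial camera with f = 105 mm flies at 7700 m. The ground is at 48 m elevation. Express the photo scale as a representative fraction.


scale = f / (H - h) = 105 mm / 7652 m = 105 / 7652000 = 1:72876

1:72876


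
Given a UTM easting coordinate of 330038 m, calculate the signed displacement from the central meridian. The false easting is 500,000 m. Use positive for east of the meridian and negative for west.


displacement = 330038 - 500000 = -169962 m

-169962 m


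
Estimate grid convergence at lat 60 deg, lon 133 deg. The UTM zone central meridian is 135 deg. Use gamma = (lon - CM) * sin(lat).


gamma = (133 - 135) * sin(60) = -2 * 0.866025 = -1.732 degrees

-1.732 degrees


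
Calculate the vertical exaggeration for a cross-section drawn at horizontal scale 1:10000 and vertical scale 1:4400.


VE = horizontal_scale / vertical_scale = 10000 / 4400 ≈ 2.3

2.3x


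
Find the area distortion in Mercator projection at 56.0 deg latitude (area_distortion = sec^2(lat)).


area_distortion = 1/cos^2(56.0) = 3.198

3.198


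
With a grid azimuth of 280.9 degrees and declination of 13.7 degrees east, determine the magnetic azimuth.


magnetic azimuth = grid azimuth - declination (east +ve)
mag_az = 280.9 - 13.7 = 267.2 degrees

267.2 degrees


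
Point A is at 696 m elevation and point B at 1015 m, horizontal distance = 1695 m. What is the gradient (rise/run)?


gradient = (1015 - 696) / 1695 = 319 / 1695 = 0.1882

0.1882


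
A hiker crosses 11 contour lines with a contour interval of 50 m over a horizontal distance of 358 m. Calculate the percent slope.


elevation change = 11 * 50 = 550 m
slope = 550 / 358 * 100 = 153.6%

153.6%


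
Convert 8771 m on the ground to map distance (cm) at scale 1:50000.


map_cm = 8771 * 100 / 50000 = 17.542 cm ≈ 17.54 cm

17.54 cm


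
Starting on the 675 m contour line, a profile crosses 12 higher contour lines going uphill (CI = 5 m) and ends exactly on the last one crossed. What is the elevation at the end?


elevation = 675 + 12 * 5 = 735 m

735 m


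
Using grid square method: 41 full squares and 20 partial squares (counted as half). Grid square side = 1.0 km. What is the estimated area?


effective squares = 41 + 20 * 0.5 = 51.0
area = 51.0 * 1.0 = 51.0 km^2

51.0 km^2


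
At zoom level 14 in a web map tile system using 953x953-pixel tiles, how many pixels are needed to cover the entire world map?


tiles per axis = 2^14 = 16384
total tiles = 16384^2 = 268435456
pixels per axis = 16384 * 953 = 15613952
total pixels = 15613952^2 = 243795497058304

243795497058304 pixels


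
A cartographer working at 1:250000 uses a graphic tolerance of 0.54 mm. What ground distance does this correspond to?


ground = 0.54 mm * 250000 / 1000 = 135.0 m

135.0 m


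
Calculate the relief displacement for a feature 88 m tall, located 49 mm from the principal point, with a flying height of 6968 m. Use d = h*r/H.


d = h * r / H = 88 * 49 / 6968 = 0.62 mm

0.62 mm


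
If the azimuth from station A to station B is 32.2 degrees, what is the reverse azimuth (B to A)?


back azimuth = (32.2 + 180) mod 360 = 212.2 degrees

212.2 degrees


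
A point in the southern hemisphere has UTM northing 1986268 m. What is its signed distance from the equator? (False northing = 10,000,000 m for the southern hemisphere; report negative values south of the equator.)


For southern: actual = 1986268 - 10000000 = -8013732 m

-8013732 m


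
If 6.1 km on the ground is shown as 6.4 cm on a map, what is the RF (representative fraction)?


ground = 6.1 km = 610000 cm; RF denominator = ground / map = 610000 / 6.4 ≈ 95313; RF = 1:95313

1:95313


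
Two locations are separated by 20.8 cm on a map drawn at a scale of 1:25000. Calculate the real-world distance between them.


ground = 20.8 cm * 25000 / 100 = 5200.0 m = 5.2 km

5.2 km


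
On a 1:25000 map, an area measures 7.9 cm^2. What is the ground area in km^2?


ground_area = 7.9 * (25000/100)^2 = 493750.0 m^2 = 0.49375 km^2 ≈ 0.494 km^2

0.494 km^2


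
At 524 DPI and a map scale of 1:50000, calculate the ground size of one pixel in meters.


pixel_cm = 2.54 / 524 ≈ 0.004847 cm
ground = pixel_cm * 50000 / 100 = 2.54 * 50000 / (524 * 100) = 127000 / 52400 ≈ 2.42 m

2.42 m


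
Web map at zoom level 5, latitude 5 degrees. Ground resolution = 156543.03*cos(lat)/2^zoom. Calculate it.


res = 156543.03 * cos(5) / 2^5 = 156543.03 * 0.9961947 / 32 = 4873.35 m/pixel

4873.35 m/pixel


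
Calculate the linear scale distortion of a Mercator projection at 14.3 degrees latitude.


SF = 1 / cos(14.3) = 1 / 0.969016 = 1.032

1.032


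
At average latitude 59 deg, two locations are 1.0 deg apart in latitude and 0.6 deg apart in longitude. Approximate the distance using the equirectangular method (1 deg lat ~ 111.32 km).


dlat_km = 1.0 * 111.32 = 111.32
dlon_km = 0.6 * 111.32 * cos(59) ≈ 34.4
dist = sqrt(111.32^2 + 34.4^2) ≈ 116.5 km

116.5 km


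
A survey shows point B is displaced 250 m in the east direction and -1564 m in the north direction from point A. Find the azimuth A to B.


az = atan2(250, -1564) = 170.9 deg
adjusted to 0-360: 170.9 degrees

170.9 degrees


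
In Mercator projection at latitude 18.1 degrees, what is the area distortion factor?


area_distortion = 1/cos^2(18.1) = 1.107

1.107


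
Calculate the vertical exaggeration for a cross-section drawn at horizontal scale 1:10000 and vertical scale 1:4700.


VE = horizontal_scale / vertical_scale = 10000 / 4700 ≈ 2.1

2.1x


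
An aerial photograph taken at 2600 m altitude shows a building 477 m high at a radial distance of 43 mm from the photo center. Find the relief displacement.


d = h * r / H = 477 * 43 / 2600 = 7.89 mm

7.89 mm


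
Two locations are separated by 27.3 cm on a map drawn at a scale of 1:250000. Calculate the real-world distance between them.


ground = 27.3 cm * 250000 / 100 = 68250.0 m = 68.25 km

68.25 km


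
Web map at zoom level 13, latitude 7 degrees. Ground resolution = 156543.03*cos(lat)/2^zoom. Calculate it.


res = 156543.03 * cos(7) / 2^13 = 156543.03 * 0.99254615 / 8192 = 18.97 m/pixel

18.97 m/pixel


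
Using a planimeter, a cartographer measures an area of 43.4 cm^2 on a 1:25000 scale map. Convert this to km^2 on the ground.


ground_area = 43.4 * (25000/100)^2 = 2712500.0 m^2 = 2.7125 km^2 ≈ 2.713 km^2

2.713 km^2


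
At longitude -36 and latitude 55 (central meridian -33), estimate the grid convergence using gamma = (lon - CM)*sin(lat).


gamma = (-36 - -33) * sin(55) = -3 * 0.819152 = -2.457 degrees

-2.457 degrees


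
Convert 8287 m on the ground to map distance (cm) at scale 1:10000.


map_cm = 8287 * 100 / 10000 = 82.87 cm

82.87 cm


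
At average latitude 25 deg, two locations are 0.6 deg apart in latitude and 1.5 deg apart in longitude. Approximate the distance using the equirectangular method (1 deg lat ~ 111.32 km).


dlat_km = 0.6 * 111.32 = 66.792
dlon_km = 1.5 * 111.32 * cos(25) ≈ 151.335
dist = sqrt(66.792^2 + 151.335^2) ≈ 165.4 km

165.4 km


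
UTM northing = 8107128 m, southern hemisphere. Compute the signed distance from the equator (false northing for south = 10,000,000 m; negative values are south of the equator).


For southern: actual = 8107128 - 10000000 = -1892872 m

-1892872 m


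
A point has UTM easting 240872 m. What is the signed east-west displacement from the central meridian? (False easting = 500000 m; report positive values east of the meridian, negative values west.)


displacement = 240872 - 500000 = -259128 m

-259128 m


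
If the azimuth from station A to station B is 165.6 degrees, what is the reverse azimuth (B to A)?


back azimuth = (165.6 + 180) mod 360 = 345.6 degrees

345.6 degrees


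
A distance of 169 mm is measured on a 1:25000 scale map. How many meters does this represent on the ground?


ground = 169 mm * 25000 / 1000 = 4225.0 m

4225.0 m


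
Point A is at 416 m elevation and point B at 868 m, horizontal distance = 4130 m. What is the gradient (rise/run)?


gradient = (868 - 416) / 4130 = 452 / 4130 = 0.1094

0.1094


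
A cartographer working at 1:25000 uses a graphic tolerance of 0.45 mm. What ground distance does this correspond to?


ground = 0.45 mm * 25000 / 1000 = 11.25 m

11.25 m


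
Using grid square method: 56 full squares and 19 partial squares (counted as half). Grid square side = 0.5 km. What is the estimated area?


effective squares = 56 + 19 * 0.5 = 65.5
area = 65.5 * 0.25 = 16.375 km^2

16.375 km^2


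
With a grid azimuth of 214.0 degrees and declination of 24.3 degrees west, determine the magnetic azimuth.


magnetic azimuth = grid azimuth - declination (east +ve)
mag_az = 214.0 - -24.3 = 238.3 degrees

238.3 degrees


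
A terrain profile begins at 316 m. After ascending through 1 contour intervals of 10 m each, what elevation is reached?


elevation = 316 + 1 * 10 = 326 m

326 m


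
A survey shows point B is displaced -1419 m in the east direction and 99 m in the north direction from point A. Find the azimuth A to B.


az = atan2(-1419, 99) = -86.0 deg
adjusted to 0-360: 274.0 degrees

274.0 degrees


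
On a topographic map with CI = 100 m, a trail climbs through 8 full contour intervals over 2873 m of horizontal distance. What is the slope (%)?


elevation change = 8 * 100 = 800 m
slope = 800 / 2873 * 100 = 27.8%

27.8%


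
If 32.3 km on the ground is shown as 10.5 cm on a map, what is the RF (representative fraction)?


ground = 32.3 km = 3230000 cm; RF denominator = ground / map = 3230000 / 10.5 ≈ 307619; RF = 1:307619

1:307619


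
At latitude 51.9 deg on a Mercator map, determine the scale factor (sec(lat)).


SF = 1 / cos(51.9) = 1 / 0.617036 = 1.621

1.621


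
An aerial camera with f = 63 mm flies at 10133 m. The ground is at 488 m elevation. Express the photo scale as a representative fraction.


scale = f / (H - h) = 63 mm / 9645 m = 63 / 9645000 = 1:153095

1:153095


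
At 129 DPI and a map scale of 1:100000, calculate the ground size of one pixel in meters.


pixel_cm = 2.54 / 129 ≈ 0.01969 cm
ground = pixel_cm * 100000 / 100 = 2.54 * 100000 / (129 * 100) = 254000 / 12900 ≈ 19.69 m

19.69 m


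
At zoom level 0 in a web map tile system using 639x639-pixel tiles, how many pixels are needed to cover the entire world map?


tiles per axis = 2^0 = 1
total tiles = 1^2 = 1
pixels per axis = 1 * 639 = 639
total pixels = 639^2 = 408321

408321 pixels


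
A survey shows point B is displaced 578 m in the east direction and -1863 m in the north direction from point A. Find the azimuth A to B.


az = atan2(578, -1863) = 162.8 deg
adjusted to 0-360: 162.8 degrees

162.8 degrees


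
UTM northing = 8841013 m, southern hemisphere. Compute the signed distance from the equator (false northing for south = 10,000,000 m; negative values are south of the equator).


For southern: actual = 8841013 - 10000000 = -1158987 m

-1158987 m


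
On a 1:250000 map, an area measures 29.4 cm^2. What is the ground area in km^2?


ground_area = 29.4 * (250000/100)^2 = 183750000.0 m^2 = 183.75 km^2

183.75 km^2


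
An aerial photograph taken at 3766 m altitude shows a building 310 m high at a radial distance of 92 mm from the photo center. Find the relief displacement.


d = h * r / H = 310 * 92 / 3766 = 7.57 mm

7.57 mm


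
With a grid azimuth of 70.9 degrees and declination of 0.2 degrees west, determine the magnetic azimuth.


magnetic azimuth = grid azimuth - declination (east +ve)
mag_az = 70.9 - -0.2 = 71.1 degrees

71.1 degrees


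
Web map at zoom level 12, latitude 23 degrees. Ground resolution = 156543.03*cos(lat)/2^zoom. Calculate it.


res = 156543.03 * cos(23) / 2^12 = 156543.03 * 0.92050485 / 4096 = 35.18 m/pixel

35.18 m/pixel


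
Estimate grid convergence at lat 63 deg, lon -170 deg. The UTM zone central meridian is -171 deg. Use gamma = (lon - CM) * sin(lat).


gamma = (-170 - -171) * sin(63) = 1 * 0.891007 = 0.891 degrees

0.891 degrees


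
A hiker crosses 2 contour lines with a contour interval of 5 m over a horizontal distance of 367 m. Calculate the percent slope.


elevation change = 2 * 5 = 10 m
slope = 10 / 367 * 100 = 2.7%

2.7%


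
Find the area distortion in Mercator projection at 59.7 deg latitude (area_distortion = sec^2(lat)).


area_distortion = 1/cos^2(59.7) = 3.929

3.929


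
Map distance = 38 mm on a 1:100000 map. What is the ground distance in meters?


ground = 38 mm * 100000 / 1000 = 3800.0 m

3800.0 m


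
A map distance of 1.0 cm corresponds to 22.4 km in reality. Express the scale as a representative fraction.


ground = 22.4 km = 2240000 cm; RF denominator = ground / map = 2240000 / 1.0 = 2240000; RF = 1:2240000

1:2240000


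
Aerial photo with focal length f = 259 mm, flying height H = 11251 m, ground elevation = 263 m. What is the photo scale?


scale = f / (H - h) = 259 mm / 10988 m = 259 / 10988000 = 1:42425

1:42425


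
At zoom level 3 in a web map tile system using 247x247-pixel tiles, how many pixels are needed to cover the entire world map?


tiles per axis = 2^3 = 8
total tiles = 8^2 = 64
pixels per axis = 8 * 247 = 1976
total pixels = 1976^2 = 3904576

3904576 pixels


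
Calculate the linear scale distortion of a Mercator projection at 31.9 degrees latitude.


SF = 1 / cos(31.9) = 1 / 0.848972 = 1.178

1.178


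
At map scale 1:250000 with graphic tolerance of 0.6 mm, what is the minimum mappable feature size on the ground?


ground = 0.6 mm * 250000 / 1000 = 150.0 m

150.0 m


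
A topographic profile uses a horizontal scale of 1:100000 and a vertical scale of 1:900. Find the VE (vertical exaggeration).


VE = horizontal_scale / vertical_scale = 100000 / 900 ≈ 111.1

111.1x


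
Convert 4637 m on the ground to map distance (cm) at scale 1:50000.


map_cm = 4637 * 100 / 50000 = 9.274 cm ≈ 9.27 cm

9.27 cm


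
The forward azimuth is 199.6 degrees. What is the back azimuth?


back azimuth = (199.6 + 180) mod 360 = 19.6 degrees

19.6 degrees


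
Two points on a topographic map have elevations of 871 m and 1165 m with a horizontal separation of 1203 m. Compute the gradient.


gradient = (1165 - 871) / 1203 = 294 / 1203 = 0.2444

0.2444


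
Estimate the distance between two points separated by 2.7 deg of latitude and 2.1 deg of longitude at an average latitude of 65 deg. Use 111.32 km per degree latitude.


dlat_km = 2.7 * 111.32 = 300.564
dlon_km = 2.1 * 111.32 * cos(65) ≈ 98.796
dist = sqrt(300.564^2 + 98.796^2) ≈ 316.4 km

316.4 km


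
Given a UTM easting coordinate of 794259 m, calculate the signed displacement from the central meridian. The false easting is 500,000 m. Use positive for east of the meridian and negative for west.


displacement = 794259 - 500000 = 294259 m

294259 m


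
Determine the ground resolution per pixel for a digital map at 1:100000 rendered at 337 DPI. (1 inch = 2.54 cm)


pixel_cm = 2.54 / 337 ≈ 0.007537 cm
ground = pixel_cm * 100000 / 100 = 2.54 * 100000 / (337 * 100) = 254000 / 33700 ≈ 7.54 m

7.54 m


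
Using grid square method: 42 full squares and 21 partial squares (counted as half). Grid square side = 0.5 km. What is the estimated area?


effective squares = 42 + 21 * 0.5 = 52.5
area = 52.5 * 0.25 = 13.125 km^2

13.125 km^2


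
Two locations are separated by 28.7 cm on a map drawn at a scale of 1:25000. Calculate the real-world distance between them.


ground = 28.7 cm * 25000 / 100 = 7175.0 m = 7.175 km

7.175 km


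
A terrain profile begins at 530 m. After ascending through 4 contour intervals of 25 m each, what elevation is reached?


elevation = 530 + 4 * 25 = 630 m

630 m


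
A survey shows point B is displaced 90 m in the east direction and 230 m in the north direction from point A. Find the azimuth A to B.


az = atan2(90, 230) = 21.4 deg
adjusted to 0-360: 21.4 degrees

21.4 degrees


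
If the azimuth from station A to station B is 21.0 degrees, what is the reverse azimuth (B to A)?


back azimuth = (21.0 + 180) mod 360 = 201.0 degrees

201.0 degrees


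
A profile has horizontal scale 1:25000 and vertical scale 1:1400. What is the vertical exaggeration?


VE = horizontal_scale / vertical_scale = 25000 / 1400 ≈ 17.9

17.9x


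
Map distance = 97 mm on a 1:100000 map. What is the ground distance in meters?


ground = 97 mm * 100000 / 1000 = 9700.0 m

9700.0 m


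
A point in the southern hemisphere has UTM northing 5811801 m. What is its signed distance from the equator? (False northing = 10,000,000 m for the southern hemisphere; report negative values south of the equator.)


For southern: actual = 5811801 - 10000000 = -4188199 m

-4188199 m


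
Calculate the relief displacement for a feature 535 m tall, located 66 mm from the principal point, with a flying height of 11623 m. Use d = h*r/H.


d = h * r / H = 535 * 66 / 11623 = 3.04 mm

3.04 mm


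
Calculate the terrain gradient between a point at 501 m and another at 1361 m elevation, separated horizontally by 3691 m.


gradient = (1361 - 501) / 3691 = 860 / 3691 = 0.233

0.233


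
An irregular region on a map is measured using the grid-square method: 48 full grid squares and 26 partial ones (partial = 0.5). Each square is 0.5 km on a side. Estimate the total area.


effective squares = 48 + 26 * 0.5 = 61.0
area = 61.0 * 0.25 = 15.25 km^2

15.25 km^2


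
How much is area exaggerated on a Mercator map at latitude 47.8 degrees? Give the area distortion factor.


area_distortion = 1/cos^2(47.8) = 2.216

2.216


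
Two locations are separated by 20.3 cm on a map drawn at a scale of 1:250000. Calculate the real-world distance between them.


ground = 20.3 cm * 250000 / 100 = 50750.0 m = 50.75 km

50.75 km


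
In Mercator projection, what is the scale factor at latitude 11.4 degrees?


SF = 1 / cos(11.4) = 1 / 0.980271 = 1.02

1.02


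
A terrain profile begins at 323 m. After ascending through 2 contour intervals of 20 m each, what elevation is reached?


elevation = 323 + 2 * 20 = 363 m

363 m


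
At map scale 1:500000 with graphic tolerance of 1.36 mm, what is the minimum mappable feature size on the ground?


ground = 1.36 mm * 500000 / 1000 = 680.0 m

680.0 m


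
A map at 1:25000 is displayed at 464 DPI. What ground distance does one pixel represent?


pixel_cm = 2.54 / 464 ≈ 0.005474 cm
ground = pixel_cm * 25000 / 100 = 2.54 * 25000 / (464 * 100) = 63500 / 46400 ≈ 1.37 m

1.37 m


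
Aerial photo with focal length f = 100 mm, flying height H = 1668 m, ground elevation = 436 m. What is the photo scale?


scale = f / (H - h) = 100 mm / 1232 m = 100 / 1232000 = 1:12320

1:12320


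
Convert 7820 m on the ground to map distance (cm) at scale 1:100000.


map_cm = 7820 * 100 / 100000 = 7.82 cm

7.82 cm


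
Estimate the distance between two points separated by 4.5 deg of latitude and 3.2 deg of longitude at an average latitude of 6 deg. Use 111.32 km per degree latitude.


dlat_km = 4.5 * 111.32 = 500.94
dlon_km = 3.2 * 111.32 * cos(6) ≈ 354.273
dist = sqrt(500.94^2 + 354.273^2) ≈ 613.6 km

613.6 km


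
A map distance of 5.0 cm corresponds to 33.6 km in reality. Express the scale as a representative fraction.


ground = 33.6 km = 3360000 cm; RF denominator = ground / map = 3360000 / 5.0 = 672000; RF = 1:672000

1:672000


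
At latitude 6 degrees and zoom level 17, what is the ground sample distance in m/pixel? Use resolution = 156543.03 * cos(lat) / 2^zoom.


res = 156543.03 * cos(6) / 2^17 = 156543.03 * 0.9945219 / 131072 = 1.19 m/pixel

1.19 m/pixel


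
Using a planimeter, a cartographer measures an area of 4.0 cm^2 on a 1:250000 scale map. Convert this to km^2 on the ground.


ground_area = 4.0 * (250000/100)^2 = 25000000.0 m^2 = 25.0 km^2

25.0 km^2


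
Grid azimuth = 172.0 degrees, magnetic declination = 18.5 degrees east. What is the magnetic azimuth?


magnetic azimuth = grid azimuth - declination (east +ve)
mag_az = 172.0 - 18.5 = 153.5 degrees

153.5 degrees
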